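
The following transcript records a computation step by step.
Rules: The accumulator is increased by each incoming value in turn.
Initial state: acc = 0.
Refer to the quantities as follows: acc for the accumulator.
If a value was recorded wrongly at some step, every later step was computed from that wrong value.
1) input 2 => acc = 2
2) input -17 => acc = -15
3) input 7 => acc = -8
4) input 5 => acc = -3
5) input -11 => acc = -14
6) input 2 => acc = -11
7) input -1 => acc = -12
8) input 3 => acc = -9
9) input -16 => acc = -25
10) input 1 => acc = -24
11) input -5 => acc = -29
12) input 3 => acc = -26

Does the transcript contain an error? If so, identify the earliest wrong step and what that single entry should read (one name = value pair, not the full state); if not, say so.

step 1: acc = 0 + 2 = 2 -> exactly as logged
step 2: acc = 2 + -17 = -15 -> exactly as logged
step 3: acc = -15 + 7 = -8 -> checks out
step 4: acc = -8 + 5 = -3 -> matches
step 5: acc = -3 + -11 = -14 -> matches
step 6: acc = -14 + 2 = -12 -> not what was recorded
So the first discrepancy is step 6, where the right value is acc = -12.

step 6, acc = -12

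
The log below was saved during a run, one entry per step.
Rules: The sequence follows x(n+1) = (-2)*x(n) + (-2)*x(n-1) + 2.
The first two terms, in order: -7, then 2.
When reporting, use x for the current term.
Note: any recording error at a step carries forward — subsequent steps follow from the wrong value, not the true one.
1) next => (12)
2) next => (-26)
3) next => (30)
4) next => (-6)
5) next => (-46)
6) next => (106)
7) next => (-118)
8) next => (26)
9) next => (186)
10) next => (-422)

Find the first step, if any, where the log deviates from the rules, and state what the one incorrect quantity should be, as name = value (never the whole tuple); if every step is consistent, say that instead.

Step 1: x = -2*(2) + (-2)*(-7) + (2) = 12 — checks out.
Step 2: x = -2*(12) + (-2)*(2) + (2) = -26 — verified.
Step 3: x = -2*(-26) + (-2)*(12) + (2) = 30 — consistent with the log.
Step 4: x = -2*(30) + (-2)*(-26) + (2) = -6 — exactly as logged.
Step 5: x = -2*(-6) + (-2)*(30) + (2) = -46 — agrees with the log.
Step 6: x = -2*(-46) + (-2)*(-6) + (2) = 106 — same as recorded.
Step 7: x = -2*(106) + (-2)*(-46) + (2) = -118 — in agreement.
Step 8: x = -2*(-118) + (-2)*(106) + (2) = 26 — agrees with the log.
Step 9: x = -2*(26) + (-2)*(-118) + (2) = 186 — confirmed correct.
Step 10: x = -2*(186) + (-2)*(26) + (2) = -422 — matches.
Each recorded entry agrees with the recomputation.

no error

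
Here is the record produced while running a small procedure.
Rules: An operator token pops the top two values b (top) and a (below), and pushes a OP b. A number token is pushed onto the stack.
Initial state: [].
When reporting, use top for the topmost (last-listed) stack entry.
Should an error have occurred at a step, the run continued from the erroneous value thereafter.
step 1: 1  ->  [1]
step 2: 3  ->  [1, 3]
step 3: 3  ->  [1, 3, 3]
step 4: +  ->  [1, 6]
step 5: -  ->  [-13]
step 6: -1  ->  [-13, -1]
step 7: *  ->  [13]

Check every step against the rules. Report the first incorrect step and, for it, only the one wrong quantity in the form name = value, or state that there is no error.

1. push 1: top = 1 (checks out)
2. push 3: top = 3 (no discrepancy)
3. push 3: top = 3 (matches)
4. 3 + 3 = 6 (no discrepancy)
5. 1 - 6 = -5 (the record has a different value)
Step 5 is the first one off; corrected, top = -5.

step 5, top = -5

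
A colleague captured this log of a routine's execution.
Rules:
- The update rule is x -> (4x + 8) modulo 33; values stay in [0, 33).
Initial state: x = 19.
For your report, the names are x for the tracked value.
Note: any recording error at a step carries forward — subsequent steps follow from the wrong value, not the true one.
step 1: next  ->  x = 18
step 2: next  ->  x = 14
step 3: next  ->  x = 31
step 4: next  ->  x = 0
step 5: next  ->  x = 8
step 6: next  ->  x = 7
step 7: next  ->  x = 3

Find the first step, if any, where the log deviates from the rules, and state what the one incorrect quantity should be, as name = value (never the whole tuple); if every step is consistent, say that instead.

Step 1: x = (4*19 + 8) mod 33 = 18 — agrees with the log.
Step 2: x = (4*18 + 8) mod 33 = 14 — confirmed correct.
Step 3: x = (4*14 + 8) mod 33 = 31 — matches.
Step 4: x = (4*31 + 8) mod 33 = 0 — no discrepancy.
Step 5: x = (4*0 + 8) mod 33 = 8 — confirmed correct.
Step 6: x = (4*8 + 8) mod 33 = 7 — confirmed correct.
Step 7: x = (4*7 + 8) mod 33 = 3 — verified.
All entries verified; no error found.

no error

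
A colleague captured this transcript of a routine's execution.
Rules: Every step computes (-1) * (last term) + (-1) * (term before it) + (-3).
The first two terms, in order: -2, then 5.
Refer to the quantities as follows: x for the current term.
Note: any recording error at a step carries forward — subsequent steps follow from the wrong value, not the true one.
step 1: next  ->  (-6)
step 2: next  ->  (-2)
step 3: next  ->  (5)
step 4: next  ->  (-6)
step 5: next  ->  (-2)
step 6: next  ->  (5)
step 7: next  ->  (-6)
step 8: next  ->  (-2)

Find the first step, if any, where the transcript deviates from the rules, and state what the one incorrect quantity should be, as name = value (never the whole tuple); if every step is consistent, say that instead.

1. x = -1*(5) + (-1)*(-2) + (-3) = -6 (agrees with the transcript)
2. x = -1*(-6) + (-1)*(5) + (-3) = -2 (exactly as logged)
3. x = -1*(-2) + (-1)*(-6) + (-3) = 5 (confirmed correct)
4. x = -1*(5) + (-1)*(-2) + (-3) = -6 (consistent with the transcript)
5. x = -1*(-6) + (-1)*(5) + (-3) = -2 (verified)
6. x = -1*(-2) + (-1)*(-6) + (-3) = 5 (checks out)
7. x = -1*(5) + (-1)*(-2) + (-3) = -6 (exactly as logged)
8. x = -1*(-6) + (-1)*(5) + (-3) = -2 (matches)
All entries verified; no error found.

no error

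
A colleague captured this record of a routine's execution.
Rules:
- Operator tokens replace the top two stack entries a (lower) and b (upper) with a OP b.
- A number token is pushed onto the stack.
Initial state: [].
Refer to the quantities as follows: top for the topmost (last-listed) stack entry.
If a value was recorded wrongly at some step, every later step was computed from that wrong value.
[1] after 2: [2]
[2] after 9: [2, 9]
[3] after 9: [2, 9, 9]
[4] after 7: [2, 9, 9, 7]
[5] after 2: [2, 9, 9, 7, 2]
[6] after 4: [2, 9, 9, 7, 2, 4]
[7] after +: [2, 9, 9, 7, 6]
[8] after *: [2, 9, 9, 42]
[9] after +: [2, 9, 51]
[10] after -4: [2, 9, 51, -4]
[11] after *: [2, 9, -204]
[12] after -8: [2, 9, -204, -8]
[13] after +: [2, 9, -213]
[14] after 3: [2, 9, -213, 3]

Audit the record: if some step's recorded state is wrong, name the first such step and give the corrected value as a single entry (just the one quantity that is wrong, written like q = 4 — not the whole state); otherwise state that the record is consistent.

Step 1: push 2: top = 2 — consistent with the record.
Step 2: push 9: top = 9 — consistent with the record.
Step 3: push 9: top = 9 — matches.
Step 4: push 7: top = 7 — confirmed correct.
Step 5: push 2: top = 2 — matches.
Step 6: push 4: top = 4 — confirmed correct.
Step 7: 2 + 4 = 6 — verified.
Step 8: 7 * 6 = 42 — checks out.
Step 9: 9 + 42 = 51 — agrees with the record.
Step 10: push -4: top = -4 — matches.
Step 11: 51 * -4 = -204 — exactly as logged.
Step 12: push -8: top = -8 — verified.
Step 13: -204 + -8 = -212 — the recorded entry deviates here.
That makes step 13 the first incorrect line — top = -212 is what it should show.

step 13, top = -212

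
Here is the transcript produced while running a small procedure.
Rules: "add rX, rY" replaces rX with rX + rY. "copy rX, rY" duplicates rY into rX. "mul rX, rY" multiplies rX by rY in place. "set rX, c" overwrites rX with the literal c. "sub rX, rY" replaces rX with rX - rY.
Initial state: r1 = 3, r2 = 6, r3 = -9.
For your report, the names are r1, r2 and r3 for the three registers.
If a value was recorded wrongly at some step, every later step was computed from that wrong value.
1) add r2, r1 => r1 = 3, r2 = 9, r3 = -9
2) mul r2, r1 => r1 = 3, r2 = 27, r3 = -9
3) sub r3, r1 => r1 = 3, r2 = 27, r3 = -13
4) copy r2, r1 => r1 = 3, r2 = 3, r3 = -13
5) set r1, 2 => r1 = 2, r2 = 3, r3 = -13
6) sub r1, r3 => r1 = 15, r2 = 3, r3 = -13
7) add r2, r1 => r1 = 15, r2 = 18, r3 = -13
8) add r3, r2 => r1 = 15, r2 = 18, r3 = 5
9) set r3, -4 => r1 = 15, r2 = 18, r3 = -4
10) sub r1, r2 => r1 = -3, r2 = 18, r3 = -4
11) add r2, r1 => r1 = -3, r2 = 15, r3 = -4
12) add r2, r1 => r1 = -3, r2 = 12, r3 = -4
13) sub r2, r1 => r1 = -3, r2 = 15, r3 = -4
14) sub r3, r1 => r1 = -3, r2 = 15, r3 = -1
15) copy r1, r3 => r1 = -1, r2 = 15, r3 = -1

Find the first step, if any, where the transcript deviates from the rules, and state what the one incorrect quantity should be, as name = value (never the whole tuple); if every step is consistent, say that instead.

Step 1: r2 = 6 + 3 = 9 — confirmed correct.
Step 2: r2 = 9 * 3 = 27 — consistent with the transcript.
Step 3: r3 = -9 - 3 = -12 — first mismatch against the transcript.
The audit stops at step 3: the recorded entry is wrong and should be r3 = -12.

step 3, r3 = -12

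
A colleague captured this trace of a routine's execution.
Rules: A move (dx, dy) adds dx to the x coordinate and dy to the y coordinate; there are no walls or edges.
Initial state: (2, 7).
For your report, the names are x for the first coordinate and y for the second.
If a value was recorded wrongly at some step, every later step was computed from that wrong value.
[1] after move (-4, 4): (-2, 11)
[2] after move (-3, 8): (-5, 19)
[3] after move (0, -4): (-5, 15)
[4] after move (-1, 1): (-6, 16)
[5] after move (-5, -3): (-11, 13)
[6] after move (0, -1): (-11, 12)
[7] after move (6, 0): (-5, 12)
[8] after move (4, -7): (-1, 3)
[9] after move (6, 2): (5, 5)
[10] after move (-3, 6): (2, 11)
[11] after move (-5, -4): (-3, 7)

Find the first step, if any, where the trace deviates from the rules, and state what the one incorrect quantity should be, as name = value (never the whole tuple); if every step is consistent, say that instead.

Recomputing the run from the initial state:
step 1: x = -2, y = 11
step 2: x = -5, y = 19
step 3: x = -5, y = 15
step 4: x = -6, y = 16
step 5: x = -11, y = 13
step 6: x = -11, y = 12
step 7: x = -5, y = 12
step 8: x = -1, y = 5
step 9: x = 5, y = 7
step 10: x = 2, y = 13
step 11: x = -3, y = 9
The first disagreement with the trace is at step 8, where the value should be y = 5.

step 8, y = 5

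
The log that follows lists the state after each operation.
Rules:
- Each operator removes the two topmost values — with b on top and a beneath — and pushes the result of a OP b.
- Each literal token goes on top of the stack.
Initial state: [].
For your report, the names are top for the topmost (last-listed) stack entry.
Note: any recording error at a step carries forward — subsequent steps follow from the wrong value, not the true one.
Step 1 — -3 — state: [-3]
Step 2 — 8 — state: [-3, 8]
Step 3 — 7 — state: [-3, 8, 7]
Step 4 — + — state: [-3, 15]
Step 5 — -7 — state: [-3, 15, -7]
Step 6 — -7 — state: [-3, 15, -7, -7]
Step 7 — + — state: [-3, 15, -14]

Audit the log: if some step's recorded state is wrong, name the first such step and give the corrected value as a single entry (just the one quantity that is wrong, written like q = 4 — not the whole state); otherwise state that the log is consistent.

no error

Recomputing the run from the initial state:
step 1: [-3]
step 2: [-3, 8]
step 3: [-3, 8, 7]
step 4: [-3, 15]
step 5: [-3, 15, -7]
step 6: [-3, 15, -7, -7]
step 7: [-3, 15, -14]
This matches the log at every step.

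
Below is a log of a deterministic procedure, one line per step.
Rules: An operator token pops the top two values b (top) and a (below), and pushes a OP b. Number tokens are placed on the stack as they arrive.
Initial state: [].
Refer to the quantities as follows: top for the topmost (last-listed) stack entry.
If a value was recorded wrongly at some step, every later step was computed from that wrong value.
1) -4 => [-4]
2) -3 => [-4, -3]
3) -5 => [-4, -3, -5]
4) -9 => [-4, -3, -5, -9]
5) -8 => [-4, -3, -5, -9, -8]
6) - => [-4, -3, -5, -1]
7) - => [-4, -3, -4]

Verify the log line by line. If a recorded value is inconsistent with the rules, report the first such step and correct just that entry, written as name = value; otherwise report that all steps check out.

no error

Recomputing the run from the initial state:
step 1: [-4]
step 2: [-4, -3]
step 3: [-4, -3, -5]
step 4: [-4, -3, -5, -9]
step 5: [-4, -3, -5, -9, -8]
step 6: [-4, -3, -5, -1]
step 7: [-4, -3, -4]
This matches the log at every step.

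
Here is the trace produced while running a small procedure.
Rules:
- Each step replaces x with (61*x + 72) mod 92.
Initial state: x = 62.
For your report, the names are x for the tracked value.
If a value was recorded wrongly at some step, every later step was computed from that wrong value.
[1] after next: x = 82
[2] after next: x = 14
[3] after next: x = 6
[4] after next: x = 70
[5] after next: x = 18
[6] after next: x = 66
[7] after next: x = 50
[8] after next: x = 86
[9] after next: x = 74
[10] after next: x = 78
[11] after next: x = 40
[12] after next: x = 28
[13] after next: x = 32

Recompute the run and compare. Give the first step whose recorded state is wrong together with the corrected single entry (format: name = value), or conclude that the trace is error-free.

step 11, x = 46

Step 1: x = (61*62 + 72) mod 92 = 82 — confirmed correct.
Step 2: x = (61*82 + 72) mod 92 = 14 — same as recorded.
Step 3: x = (61*14 + 72) mod 92 = 6 — verified.
Step 4: x = (61*6 + 72) mod 92 = 70 — in agreement.
Step 5: x = (61*70 + 72) mod 92 = 18 — confirmed correct.
Step 6: x = (61*18 + 72) mod 92 = 66 — agrees with the trace.
Step 7: x = (61*66 + 72) mod 92 = 50 — matches.
Step 8: x = (61*50 + 72) mod 92 = 86 — same as recorded.
Step 9: x = (61*86 + 72) mod 92 = 74 — confirmed correct.
Step 10: x = (61*74 + 72) mod 92 = 78 — matches.
Step 11: x = (61*78 + 72) mod 92 = 46 — the recorded entry deviates here.
First incorrect step: 11; the correct value is x = 46.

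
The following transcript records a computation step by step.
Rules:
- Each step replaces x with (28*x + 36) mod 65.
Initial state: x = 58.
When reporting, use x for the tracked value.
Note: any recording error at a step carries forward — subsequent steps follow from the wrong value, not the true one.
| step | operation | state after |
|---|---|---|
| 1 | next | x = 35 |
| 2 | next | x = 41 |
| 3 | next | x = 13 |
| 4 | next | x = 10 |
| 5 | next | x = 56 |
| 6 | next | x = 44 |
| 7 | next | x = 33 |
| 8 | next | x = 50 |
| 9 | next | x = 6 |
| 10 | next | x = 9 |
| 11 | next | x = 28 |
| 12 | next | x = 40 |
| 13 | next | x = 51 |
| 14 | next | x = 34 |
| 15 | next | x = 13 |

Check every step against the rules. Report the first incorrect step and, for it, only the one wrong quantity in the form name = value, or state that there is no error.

step 3, x = 14

Recomputing the run from the initial state:
step 1: x = 35
step 2: x = 41
step 3: x = 14
step 4: x = 38
step 5: x = 60
step 6: x = 26
step 7: x = 49
step 8: x = 43
step 9: x = 5
step 10: x = 46
step 11: x = 24
step 12: x = 58
step 13: x = 35
step 14: x = 41
step 15: x = 14
The first disagreement with the transcript is at step 3, where the value should be x = 14.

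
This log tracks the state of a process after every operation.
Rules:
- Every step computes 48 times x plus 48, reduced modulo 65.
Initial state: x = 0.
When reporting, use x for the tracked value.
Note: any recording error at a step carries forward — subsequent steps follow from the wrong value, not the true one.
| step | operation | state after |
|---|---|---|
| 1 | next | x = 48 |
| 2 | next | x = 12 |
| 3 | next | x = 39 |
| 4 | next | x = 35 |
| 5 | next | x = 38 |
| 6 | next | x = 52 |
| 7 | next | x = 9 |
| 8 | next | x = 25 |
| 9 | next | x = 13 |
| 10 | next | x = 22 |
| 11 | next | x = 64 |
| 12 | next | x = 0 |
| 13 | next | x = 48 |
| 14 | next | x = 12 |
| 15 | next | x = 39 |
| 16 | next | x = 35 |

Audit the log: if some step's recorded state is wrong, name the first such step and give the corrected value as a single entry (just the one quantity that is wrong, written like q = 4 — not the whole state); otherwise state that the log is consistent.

no error

step 1: x = (48*0 + 48) mod 65 = 48 -> in agreement
step 2: x = (48*48 + 48) mod 65 = 12 -> confirmed correct
step 3: x = (48*12 + 48) mod 65 = 39 -> verified
step 4: x = (48*39 + 48) mod 65 = 35 -> verified
step 5: x = (48*35 + 48) mod 65 = 38 -> consistent with the log
step 6: x = (48*38 + 48) mod 65 = 52 -> checks out
step 7: x = (48*52 + 48) mod 65 = 9 -> in agreement
step 8: x = (48*9 + 48) mod 65 = 25 -> exactly as logged
step 9: x = (48*25 + 48) mod 65 = 13 -> matches
step 10: x = (48*13 + 48) mod 65 = 22 -> verified
step 11: x = (48*22 + 48) mod 65 = 64 -> agrees with the log
step 12: x = (48*64 + 48) mod 65 = 0 -> checks out
step 13: x = (48*0 + 48) mod 65 = 48 -> confirmed correct
step 14: x = (48*48 + 48) mod 65 = 12 -> consistent with the log
step 15: x = (48*12 + 48) mod 65 = 39 -> confirmed correct
step 16: x = (48*39 + 48) mod 65 = 35 -> consistent with the log
All entries verified; no error found.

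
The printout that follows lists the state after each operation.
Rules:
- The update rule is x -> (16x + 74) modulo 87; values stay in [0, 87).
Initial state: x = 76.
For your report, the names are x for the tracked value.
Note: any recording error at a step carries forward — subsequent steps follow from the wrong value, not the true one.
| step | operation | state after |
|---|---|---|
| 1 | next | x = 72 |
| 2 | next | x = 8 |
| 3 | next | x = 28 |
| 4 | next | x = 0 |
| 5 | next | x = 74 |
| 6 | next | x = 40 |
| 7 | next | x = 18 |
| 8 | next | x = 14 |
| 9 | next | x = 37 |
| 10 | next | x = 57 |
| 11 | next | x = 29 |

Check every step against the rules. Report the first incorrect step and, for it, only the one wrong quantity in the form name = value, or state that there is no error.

1. x = (16*76 + 74) mod 87 = 72 (confirmed correct)
2. x = (16*72 + 74) mod 87 = 8 (in agreement)
3. x = (16*8 + 74) mod 87 = 28 (exactly as logged)
4. x = (16*28 + 74) mod 87 = 0 (agrees with the printout)
5. x = (16*0 + 74) mod 87 = 74 (same as recorded)
6. x = (16*74 + 74) mod 87 = 40 (consistent with the printout)
7. x = (16*40 + 74) mod 87 = 18 (no discrepancy)
8. x = (16*18 + 74) mod 87 = 14 (checks out)
9. x = (16*14 + 74) mod 87 = 37 (checks out)
10. x = (16*37 + 74) mod 87 = 57 (same as recorded)
11. x = (16*57 + 74) mod 87 = 29 (agrees with the printout)
All steps check out; nothing to correct.

no error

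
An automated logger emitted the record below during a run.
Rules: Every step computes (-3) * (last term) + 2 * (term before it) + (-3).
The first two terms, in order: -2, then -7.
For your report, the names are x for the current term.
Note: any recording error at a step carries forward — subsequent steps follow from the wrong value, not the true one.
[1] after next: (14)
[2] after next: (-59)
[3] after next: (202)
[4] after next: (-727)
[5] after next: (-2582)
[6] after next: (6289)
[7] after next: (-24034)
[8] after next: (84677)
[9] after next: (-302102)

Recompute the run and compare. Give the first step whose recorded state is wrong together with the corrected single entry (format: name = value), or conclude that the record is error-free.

step 5, x = 2582

Recomputing the run from the initial state:
step 1: x = 14
step 2: x = -59
step 3: x = 202
step 4: x = -727
step 5: x = 2582
step 6: x = -9203
step 7: x = 32770
step 8: x = -116719
step 9: x = 415694
The first disagreement with the record is at step 5, where the value should be x = 2582.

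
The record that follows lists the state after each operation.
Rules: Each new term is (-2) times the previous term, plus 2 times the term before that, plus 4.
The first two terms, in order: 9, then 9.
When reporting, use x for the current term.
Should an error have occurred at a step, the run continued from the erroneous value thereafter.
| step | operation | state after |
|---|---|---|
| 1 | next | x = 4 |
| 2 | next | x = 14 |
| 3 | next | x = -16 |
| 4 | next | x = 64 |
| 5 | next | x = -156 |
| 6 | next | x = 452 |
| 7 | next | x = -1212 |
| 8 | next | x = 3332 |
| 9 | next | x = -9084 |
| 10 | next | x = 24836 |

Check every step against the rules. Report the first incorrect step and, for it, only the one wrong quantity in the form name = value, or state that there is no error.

step 1: x = -2*(9) + (2)*(9) + (4) = 4 -> same as recorded
step 2: x = -2*(4) + (2)*(9) + (4) = 14 -> agrees with the record
step 3: x = -2*(14) + (2)*(4) + (4) = -16 -> matches
step 4: x = -2*(-16) + (2)*(14) + (4) = 64 -> same as recorded
step 5: x = -2*(64) + (2)*(-16) + (4) = -156 -> in agreement
step 6: x = -2*(-156) + (2)*(64) + (4) = 444 -> first mismatch against the record
Conclusion: step 6 carries the first error; the entry should be x = 444.

step 6, x = 444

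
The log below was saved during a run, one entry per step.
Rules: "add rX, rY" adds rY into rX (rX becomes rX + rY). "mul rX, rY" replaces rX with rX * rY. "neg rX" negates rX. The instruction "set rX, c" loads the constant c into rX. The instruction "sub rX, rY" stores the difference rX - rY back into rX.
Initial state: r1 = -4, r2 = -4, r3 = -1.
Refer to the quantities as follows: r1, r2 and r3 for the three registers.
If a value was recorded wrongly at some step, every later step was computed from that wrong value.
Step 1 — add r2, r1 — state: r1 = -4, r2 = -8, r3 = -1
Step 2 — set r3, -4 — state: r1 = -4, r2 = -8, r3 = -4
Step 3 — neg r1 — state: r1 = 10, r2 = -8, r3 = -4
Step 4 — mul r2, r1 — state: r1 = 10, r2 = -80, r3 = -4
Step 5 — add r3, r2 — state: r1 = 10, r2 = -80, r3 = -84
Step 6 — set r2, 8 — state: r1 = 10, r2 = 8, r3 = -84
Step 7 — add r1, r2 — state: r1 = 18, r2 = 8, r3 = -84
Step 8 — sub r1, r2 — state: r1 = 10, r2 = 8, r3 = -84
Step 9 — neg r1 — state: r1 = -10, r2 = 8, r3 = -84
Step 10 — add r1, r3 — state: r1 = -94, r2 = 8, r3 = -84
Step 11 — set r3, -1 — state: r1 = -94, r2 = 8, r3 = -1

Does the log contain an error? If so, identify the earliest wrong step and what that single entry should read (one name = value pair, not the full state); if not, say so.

Step 1: r2 = -4 + -4 = -8 — same as recorded.
Step 2: r3 = -4 — consistent with the log.
Step 3: r1 = -(-4) = 4 — the recorded entry deviates here.
So the first discrepancy is step 3, where the right value is r1 = 4.

step 3, r1 = 4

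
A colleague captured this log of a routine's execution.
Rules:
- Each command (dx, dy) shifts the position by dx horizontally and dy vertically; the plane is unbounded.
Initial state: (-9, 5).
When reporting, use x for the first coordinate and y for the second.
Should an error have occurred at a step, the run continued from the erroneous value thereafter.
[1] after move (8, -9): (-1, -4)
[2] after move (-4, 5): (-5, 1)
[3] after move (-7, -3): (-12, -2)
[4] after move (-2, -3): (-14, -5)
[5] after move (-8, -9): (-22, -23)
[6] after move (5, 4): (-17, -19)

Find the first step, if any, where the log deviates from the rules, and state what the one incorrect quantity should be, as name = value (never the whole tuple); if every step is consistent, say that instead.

step 5, y = -14

1. x = -9 + (8) = -1, y = 5 + (-9) = -4 (matches)
2. x = -1 + (-4) = -5, y = -4 + (5) = 1 (matches)
3. x = -5 + (-7) = -12, y = 1 + (-3) = -2 (verified)
4. x = -12 + (-2) = -14, y = -2 + (-3) = -5 (agrees with the log)
5. x = -14 + (-8) = -22, y = -5 + (-9) = -14 (the log has a different value)
Step 5 is the first one off; corrected, y = -14.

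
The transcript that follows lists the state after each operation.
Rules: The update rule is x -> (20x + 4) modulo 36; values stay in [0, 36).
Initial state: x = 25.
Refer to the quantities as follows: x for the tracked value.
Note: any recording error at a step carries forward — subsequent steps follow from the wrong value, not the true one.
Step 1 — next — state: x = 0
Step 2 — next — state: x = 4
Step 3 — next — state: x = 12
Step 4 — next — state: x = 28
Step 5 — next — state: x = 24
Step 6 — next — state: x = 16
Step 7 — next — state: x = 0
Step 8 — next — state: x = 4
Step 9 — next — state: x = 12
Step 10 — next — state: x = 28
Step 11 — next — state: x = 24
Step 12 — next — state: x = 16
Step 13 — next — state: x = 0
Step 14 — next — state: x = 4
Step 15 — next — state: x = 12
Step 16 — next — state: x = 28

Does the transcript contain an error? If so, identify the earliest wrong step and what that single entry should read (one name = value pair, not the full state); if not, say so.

no error

step 1: x = (20*25 + 4) mod 36 = 0 -> verified
step 2: x = (20*0 + 4) mod 36 = 4 -> confirmed correct
step 3: x = (20*4 + 4) mod 36 = 12 -> consistent with the transcript
step 4: x = (20*12 + 4) mod 36 = 28 -> same as recorded
step 5: x = (20*28 + 4) mod 36 = 24 -> verified
step 6: x = (20*24 + 4) mod 36 = 16 -> exactly as logged
step 7: x = (20*16 + 4) mod 36 = 0 -> confirmed correct
step 8: x = (20*0 + 4) mod 36 = 4 -> in agreement
step 9: x = (20*4 + 4) mod 36 = 12 -> checks out
step 10: x = (20*12 + 4) mod 36 = 28 -> confirmed correct
step 11: x = (20*28 + 4) mod 36 = 24 -> agrees with the transcript
step 12: x = (20*24 + 4) mod 36 = 16 -> same as recorded
step 13: x = (20*16 + 4) mod 36 = 0 -> checks out
step 14: x = (20*0 + 4) mod 36 = 4 -> agrees with the transcript
step 15: x = (20*4 + 4) mod 36 = 12 -> confirmed correct
step 16: x = (20*12 + 4) mod 36 = 28 -> in agreement
No step deviates from the rules.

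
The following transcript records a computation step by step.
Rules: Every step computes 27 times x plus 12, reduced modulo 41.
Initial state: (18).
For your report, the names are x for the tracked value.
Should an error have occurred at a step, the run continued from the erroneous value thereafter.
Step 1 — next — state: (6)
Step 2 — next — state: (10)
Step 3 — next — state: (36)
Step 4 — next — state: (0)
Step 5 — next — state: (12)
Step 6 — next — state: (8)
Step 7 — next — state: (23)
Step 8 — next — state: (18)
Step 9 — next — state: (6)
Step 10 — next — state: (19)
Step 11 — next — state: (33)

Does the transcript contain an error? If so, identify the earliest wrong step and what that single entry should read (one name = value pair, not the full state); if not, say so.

Step 1: x = (27*18 + 12) mod 41 = 6 — exactly as logged.
Step 2: x = (27*6 + 12) mod 41 = 10 — exactly as logged.
Step 3: x = (27*10 + 12) mod 41 = 36 — matches.
Step 4: x = (27*36 + 12) mod 41 = 0 — matches.
Step 5: x = (27*0 + 12) mod 41 = 12 — exactly as logged.
Step 6: x = (27*12 + 12) mod 41 = 8 — verified.
Step 7: x = (27*8 + 12) mod 41 = 23 — exactly as logged.
Step 8: x = (27*23 + 12) mod 41 = 18 — in agreement.
Step 9: x = (27*18 + 12) mod 41 = 6 — same as recorded.
Step 10: x = (27*6 + 12) mod 41 = 10 — the transcript disagrees here.
The earliest wrong entry is at step 10: it should read x = 10.

step 10, x = 10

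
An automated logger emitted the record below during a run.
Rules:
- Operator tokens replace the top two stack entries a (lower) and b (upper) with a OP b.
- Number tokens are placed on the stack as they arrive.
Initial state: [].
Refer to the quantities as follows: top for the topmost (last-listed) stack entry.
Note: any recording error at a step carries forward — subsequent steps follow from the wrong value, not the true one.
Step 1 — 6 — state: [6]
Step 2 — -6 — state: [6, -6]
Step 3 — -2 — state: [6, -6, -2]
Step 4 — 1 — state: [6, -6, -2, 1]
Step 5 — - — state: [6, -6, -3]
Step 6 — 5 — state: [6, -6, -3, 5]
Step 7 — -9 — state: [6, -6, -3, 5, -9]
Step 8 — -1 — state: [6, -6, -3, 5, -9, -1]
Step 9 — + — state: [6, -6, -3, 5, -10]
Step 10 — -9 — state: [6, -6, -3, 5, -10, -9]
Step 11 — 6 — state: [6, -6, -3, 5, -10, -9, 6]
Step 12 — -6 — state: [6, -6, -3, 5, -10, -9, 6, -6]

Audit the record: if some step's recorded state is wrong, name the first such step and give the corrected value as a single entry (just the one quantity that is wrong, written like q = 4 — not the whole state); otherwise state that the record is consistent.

Recomputing the run from the initial state:
step 1: [6]
step 2: [6, -6]
step 3: [6, -6, -2]
step 4: [6, -6, -2, 1]
step 5: [6, -6, -3]
step 6: [6, -6, -3, 5]
step 7: [6, -6, -3, 5, -9]
step 8: [6, -6, -3, 5, -9, -1]
step 9: [6, -6, -3, 5, -10]
step 10: [6, -6, -3, 5, -10, -9]
step 11: [6, -6, -3, 5, -10, -9, 6]
step 12: [6, -6, -3, 5, -10, -9, 6, -6]
This matches the record at every step.

no error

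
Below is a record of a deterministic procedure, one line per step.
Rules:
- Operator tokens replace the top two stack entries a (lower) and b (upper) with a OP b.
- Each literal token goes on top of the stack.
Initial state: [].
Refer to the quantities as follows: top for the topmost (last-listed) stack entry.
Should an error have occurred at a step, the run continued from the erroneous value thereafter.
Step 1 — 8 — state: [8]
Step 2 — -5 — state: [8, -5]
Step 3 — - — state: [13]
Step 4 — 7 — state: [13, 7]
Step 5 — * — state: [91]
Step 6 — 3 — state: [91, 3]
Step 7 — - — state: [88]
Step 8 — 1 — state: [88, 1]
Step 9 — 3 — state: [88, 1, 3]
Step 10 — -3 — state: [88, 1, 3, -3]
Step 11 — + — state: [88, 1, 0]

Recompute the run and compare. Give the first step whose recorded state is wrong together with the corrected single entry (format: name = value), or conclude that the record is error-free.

no error

1. push 8: top = 8 (exactly as logged)
2. push -5: top = -5 (agrees with the record)
3. 8 - -5 = 13 (verified)
4. push 7: top = 7 (checks out)
5. 13 * 7 = 91 (exactly as logged)
6. push 3: top = 3 (checks out)
7. 91 - 3 = 88 (matches)
8. push 1: top = 1 (exactly as logged)
9. push 3: top = 3 (matches)
10. push -3: top = -3 (exactly as logged)
11. 3 + -3 = 0 (exactly as logged)
No step deviates from the rules.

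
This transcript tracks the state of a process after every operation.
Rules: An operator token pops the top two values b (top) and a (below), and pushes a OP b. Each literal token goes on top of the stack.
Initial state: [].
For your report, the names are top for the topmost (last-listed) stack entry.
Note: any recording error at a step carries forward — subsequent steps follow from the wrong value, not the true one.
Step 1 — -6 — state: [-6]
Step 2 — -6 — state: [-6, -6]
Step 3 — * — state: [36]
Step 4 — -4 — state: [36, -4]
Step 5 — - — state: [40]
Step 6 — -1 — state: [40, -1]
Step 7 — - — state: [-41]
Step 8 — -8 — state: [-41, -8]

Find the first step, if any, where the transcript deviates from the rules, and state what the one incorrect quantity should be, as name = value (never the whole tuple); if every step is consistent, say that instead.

Step 1: push -6: top = -6 — same as recorded.
Step 2: push -6: top = -6 — consistent with the transcript.
Step 3: -6 * -6 = 36 — exactly as logged.
Step 4: push -4: top = -4 — verified.
Step 5: 36 - -4 = 40 — agrees with the transcript.
Step 6: push -1: top = -1 — same as recorded.
Step 7: 40 - -1 = 41 — the entry is off here.
First deviation found at step 7; the corrected entry is top = 41.

step 7, top = 41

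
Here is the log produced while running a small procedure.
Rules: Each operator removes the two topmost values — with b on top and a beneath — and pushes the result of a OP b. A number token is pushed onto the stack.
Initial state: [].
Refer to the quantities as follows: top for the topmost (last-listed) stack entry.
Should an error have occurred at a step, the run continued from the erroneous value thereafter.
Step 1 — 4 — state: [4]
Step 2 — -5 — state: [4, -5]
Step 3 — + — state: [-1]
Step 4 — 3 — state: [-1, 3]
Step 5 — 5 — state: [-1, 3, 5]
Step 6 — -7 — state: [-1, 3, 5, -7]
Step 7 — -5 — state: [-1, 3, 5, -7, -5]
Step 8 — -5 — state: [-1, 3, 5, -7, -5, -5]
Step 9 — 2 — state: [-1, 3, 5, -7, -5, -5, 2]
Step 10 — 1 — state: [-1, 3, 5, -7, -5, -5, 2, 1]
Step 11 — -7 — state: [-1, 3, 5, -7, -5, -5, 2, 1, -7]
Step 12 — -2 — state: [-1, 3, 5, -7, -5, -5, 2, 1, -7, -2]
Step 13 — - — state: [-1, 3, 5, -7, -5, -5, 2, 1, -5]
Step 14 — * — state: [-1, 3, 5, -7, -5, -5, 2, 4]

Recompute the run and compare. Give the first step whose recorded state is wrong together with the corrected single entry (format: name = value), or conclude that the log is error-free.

step 14, top = -5

Step 1: push 4: top = 4 — consistent with the log.
Step 2: push -5: top = -5 — confirmed correct.
Step 3: 4 + -5 = -1 — checks out.
Step 4: push 3: top = 3 — confirmed correct.
Step 5: push 5: top = 5 — agrees with the log.
Step 6: push -7: top = -7 — checks out.
Step 7: push -5: top = -5 — matches.
Step 8: push -5: top = -5 — matches.
Step 9: push 2: top = 2 — in agreement.
Step 10: push 1: top = 1 — same as recorded.
Step 11: push -7: top = -7 — same as recorded.
Step 12: push -2: top = -2 — same as recorded.
Step 13: -7 - -2 = -5 — consistent with the log.
Step 14: 1 * -5 = -5 — the entry is off here.
Step 14 is the first one off; corrected, top = -5.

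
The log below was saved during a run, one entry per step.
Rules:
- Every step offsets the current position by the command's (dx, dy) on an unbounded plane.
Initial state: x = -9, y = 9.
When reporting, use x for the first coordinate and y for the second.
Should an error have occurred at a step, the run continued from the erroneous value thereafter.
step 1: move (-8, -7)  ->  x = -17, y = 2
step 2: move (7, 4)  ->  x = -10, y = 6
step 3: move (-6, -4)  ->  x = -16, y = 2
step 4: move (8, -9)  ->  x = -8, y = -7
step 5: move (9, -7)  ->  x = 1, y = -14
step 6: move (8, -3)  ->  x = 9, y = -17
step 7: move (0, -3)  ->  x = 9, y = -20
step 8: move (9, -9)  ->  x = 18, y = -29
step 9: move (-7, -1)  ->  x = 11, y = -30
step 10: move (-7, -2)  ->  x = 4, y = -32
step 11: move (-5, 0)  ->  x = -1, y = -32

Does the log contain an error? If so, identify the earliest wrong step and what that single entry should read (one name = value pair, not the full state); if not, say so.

step 1: x = -9 + (-8) = -17, y = 9 + (-7) = 2 -> same as recorded
step 2: x = -17 + (7) = -10, y = 2 + (4) = 6 -> matches
step 3: x = -10 + (-6) = -16, y = 6 + (-4) = 2 -> no discrepancy
step 4: x = -16 + (8) = -8, y = 2 + (-9) = -7 -> consistent with the log
step 5: x = -8 + (9) = 1, y = -7 + (-7) = -14 -> agrees with the log
step 6: x = 1 + (8) = 9, y = -14 + (-3) = -17 -> exactly as logged
step 7: x = 9 + (0) = 9, y = -17 + (-3) = -20 -> exactly as logged
step 8: x = 9 + (9) = 18, y = -20 + (-9) = -29 -> in agreement
step 9: x = 18 + (-7) = 11, y = -29 + (-1) = -30 -> checks out
step 10: x = 11 + (-7) = 4, y = -30 + (-2) = -32 -> consistent with the log
step 11: x = 4 + (-5) = -1, y = -32 + (0) = -32 -> consistent with the log
All entries verified; no error found.

no error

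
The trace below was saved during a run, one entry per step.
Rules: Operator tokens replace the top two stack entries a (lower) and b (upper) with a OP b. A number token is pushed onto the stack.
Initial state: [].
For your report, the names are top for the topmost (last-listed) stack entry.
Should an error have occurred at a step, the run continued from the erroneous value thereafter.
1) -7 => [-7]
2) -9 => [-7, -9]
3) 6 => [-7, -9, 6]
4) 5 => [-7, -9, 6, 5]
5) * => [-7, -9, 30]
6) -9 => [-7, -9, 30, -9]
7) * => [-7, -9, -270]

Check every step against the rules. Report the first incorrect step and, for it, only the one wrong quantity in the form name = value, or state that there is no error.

no error

Recomputing the run from the initial state:
step 1: [-7]
step 2: [-7, -9]
step 3: [-7, -9, 6]
step 4: [-7, -9, 6, 5]
step 5: [-7, -9, 30]
step 6: [-7, -9, 30, -9]
step 7: [-7, -9, -270]
This matches the trace at every step.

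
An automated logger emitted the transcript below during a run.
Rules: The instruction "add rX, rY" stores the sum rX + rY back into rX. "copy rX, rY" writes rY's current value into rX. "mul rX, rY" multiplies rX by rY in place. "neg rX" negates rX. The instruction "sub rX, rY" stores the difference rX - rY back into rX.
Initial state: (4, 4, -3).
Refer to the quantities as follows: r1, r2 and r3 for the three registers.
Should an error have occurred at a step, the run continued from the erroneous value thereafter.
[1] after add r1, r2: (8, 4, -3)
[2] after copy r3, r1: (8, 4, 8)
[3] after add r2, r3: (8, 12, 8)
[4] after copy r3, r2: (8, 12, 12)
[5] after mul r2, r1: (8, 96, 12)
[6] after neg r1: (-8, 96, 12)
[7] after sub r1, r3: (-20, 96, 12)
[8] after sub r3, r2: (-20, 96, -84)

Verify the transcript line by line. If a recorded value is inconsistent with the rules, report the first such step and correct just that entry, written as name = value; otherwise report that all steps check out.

1. r1 = 4 + 4 = 8 (in agreement)
2. r3 = 8 (verified)
3. r2 = 4 + 8 = 12 (no discrepancy)
4. r3 = 12 (in agreement)
5. r2 = 12 * 8 = 96 (matches)
6. r1 = -(8) = -8 (no discrepancy)
7. r1 = -8 - 12 = -20 (confirmed correct)
8. r3 = 12 - 96 = -84 (no discrepancy)
All steps check out; nothing to correct.

no error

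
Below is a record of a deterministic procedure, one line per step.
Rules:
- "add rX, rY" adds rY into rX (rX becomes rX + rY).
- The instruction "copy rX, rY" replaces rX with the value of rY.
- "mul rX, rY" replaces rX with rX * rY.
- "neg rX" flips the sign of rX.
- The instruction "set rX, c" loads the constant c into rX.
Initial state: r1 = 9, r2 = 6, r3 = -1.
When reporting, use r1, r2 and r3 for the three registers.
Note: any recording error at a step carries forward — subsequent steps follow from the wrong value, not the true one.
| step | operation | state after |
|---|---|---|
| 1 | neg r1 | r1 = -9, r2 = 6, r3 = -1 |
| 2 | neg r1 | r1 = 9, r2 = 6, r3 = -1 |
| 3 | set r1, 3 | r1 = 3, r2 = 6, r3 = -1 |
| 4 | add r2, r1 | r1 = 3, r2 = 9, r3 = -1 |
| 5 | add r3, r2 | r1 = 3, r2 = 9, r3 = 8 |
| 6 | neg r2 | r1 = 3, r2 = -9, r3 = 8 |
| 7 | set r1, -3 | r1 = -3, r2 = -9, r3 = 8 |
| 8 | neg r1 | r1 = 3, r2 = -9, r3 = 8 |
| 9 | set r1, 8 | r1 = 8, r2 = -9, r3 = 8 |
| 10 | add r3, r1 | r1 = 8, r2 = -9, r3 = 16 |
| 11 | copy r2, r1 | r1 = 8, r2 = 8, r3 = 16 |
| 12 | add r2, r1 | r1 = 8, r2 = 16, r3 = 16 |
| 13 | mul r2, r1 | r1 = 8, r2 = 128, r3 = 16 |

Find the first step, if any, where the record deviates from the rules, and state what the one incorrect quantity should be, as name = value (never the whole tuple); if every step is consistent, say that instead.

step 1: r1 = -(9) = -9 -> checks out
step 2: r1 = -(-9) = 9 -> matches
step 3: r1 = 3 -> same as recorded
step 4: r2 = 6 + 3 = 9 -> in agreement
step 5: r3 = -1 + 9 = 8 -> agrees with the record
step 6: r2 = -(9) = -9 -> verified
step 7: r1 = -3 -> checks out
step 8: r1 = -(-3) = 3 -> confirmed correct
step 9: r1 = 8 -> same as recorded
step 10: r3 = 8 + 8 = 16 -> agrees with the record
step 11: r2 = 8 -> verified
step 12: r2 = 8 + 8 = 16 -> in agreement
step 13: r2 = 16 * 8 = 128 -> in agreement
No step deviates from the rules.

no error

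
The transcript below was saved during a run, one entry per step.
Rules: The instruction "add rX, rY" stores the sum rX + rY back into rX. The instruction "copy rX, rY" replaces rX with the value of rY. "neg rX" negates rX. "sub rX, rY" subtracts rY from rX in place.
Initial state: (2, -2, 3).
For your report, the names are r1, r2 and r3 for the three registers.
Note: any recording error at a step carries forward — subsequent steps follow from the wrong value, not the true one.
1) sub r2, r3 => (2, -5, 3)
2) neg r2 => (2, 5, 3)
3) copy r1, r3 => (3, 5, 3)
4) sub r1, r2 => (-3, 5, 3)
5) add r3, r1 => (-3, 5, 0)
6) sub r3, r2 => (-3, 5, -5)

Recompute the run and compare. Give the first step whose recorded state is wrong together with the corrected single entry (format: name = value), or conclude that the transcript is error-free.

Recomputing the run from the initial state:
step 1: r1 = 2, r2 = -5, r3 = 3
step 2: r1 = 2, r2 = 5, r3 = 3
step 3: r1 = 3, r2 = 5, r3 = 3
step 4: r1 = -2, r2 = 5, r3 = 3
step 5: r1 = -2, r2 = 5, r3 = 1
step 6: r1 = -2, r2 = 5, r3 = -4
The first disagreement with the transcript is at step 4, where the value should be r1 = -2.

step 4, r1 = -2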